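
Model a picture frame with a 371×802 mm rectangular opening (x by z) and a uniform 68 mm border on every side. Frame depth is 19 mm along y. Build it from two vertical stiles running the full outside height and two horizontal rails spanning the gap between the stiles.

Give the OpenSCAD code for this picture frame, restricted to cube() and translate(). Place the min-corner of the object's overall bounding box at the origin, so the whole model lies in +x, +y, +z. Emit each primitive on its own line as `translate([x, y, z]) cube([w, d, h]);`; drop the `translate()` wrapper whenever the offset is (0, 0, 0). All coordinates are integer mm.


cube([68, 19, 938]);
translate([439, 0, 0]) cube([68, 19, 938]);
translate([68, 0, 0]) cube([371, 19, 68]);
translate([68, 0, 870]) cube([371, 19, 68]);


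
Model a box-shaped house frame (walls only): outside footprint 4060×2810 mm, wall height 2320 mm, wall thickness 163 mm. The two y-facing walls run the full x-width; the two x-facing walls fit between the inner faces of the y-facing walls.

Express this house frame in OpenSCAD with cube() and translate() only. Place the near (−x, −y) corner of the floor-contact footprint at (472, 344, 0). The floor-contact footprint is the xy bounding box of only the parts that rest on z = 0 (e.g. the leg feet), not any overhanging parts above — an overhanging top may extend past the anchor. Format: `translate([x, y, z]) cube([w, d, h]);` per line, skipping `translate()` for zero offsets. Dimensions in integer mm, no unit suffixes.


translate([472, 344, 0]) cube([4060, 163, 2320]);
translate([472, 2991, 0]) cube([4060, 163, 2320]);
translate([472, 507, 0]) cube([163, 2484, 2320]);
translate([4369, 507, 0]) cube([163, 2484, 2320]);


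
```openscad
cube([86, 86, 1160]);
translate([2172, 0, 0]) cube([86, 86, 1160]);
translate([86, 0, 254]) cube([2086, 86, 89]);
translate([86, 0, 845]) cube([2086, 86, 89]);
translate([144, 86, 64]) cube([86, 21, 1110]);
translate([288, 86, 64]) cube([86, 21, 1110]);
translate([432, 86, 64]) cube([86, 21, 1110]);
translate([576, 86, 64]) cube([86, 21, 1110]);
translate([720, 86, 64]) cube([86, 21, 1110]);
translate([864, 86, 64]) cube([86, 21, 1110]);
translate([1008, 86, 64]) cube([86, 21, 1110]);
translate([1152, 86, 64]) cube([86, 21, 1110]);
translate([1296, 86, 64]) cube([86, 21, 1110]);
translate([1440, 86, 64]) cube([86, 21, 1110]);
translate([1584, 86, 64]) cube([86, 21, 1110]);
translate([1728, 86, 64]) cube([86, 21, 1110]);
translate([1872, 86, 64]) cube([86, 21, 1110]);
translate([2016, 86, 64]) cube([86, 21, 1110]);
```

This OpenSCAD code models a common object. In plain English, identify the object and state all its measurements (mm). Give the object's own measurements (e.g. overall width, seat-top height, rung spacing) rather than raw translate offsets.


A fence section. Two 86×86 mm posts, 1160 mm tall, stand on the floor with a clear span of 2086 mm between their inner faces. Two horizontal rails of 86×89 mm section span the gap between the posts with their undersides at z = 254 mm and z = 845 mm, flush with the posts' −y face. 14 pickets, each 86 mm wide, 21 mm thick and 1110 mm tall, are fixed to the +y face of the rails with their bottoms at z = 64 mm, spaced across the span with a 58 mm gap after the −x post and between neighbouring pickets, with 70 mm left before the +x post.


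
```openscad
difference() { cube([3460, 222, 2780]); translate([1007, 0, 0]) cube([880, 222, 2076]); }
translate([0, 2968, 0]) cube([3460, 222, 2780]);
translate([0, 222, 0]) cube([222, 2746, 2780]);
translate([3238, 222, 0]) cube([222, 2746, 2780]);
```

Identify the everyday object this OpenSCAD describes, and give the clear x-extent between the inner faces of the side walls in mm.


A single room. The interior width is 3016 mm.

Four walls enclosing a rectangle with a door in the front wall — a room. Outside width 3460 minus two 222 mm walls gives 3016 mm.


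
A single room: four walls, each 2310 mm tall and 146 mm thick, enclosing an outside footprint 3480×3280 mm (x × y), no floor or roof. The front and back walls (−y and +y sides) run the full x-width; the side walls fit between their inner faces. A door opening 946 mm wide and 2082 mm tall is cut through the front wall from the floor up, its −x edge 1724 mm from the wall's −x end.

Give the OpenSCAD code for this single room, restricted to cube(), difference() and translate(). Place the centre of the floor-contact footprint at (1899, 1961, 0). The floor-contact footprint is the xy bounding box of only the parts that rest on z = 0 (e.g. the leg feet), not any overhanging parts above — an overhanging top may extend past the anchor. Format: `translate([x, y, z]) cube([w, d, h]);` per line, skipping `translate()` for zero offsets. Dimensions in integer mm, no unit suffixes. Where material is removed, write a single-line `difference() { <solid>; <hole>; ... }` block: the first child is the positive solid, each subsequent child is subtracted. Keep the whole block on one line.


difference() { translate([159, 321, 0]) cube([3480, 146, 2310]); translate([1883, 321, 0]) cube([946, 146, 2082]); }
translate([159, 3455, 0]) cube([3480, 146, 2310]);
translate([159, 467, 0]) cube([146, 2988, 2310]);
translate([3493, 467, 0]) cube([146, 2988, 2310]);


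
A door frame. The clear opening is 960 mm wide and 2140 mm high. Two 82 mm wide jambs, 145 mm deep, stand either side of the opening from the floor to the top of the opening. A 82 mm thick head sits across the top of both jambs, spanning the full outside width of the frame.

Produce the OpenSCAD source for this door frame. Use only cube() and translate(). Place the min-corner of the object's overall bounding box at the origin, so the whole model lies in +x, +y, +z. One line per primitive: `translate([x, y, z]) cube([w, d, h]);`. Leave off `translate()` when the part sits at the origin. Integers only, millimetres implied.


cube([82, 145, 2140]);
translate([1042, 0, 0]) cube([82, 145, 2140]);
translate([0, 0, 2140]) cube([1124, 145, 82]);


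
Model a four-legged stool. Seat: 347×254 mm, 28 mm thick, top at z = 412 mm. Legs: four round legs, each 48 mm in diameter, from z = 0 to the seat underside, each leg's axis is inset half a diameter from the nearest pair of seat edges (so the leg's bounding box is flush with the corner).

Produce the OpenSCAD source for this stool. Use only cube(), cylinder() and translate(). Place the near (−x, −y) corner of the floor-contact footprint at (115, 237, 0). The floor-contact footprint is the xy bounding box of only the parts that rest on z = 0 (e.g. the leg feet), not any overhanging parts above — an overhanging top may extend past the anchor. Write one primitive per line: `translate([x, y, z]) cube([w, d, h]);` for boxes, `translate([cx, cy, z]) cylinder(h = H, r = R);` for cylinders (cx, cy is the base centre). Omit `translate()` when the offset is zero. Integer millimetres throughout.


translate([115, 237, 384]) cube([347, 254, 28]);
translate([139, 261, 0]) cylinder(h = 384, r = 24);
translate([438, 261, 0]) cylinder(h = 384, r = 24);
translate([139, 467, 0]) cylinder(h = 384, r = 24);
translate([438, 467, 0]) cylinder(h = 384, r = 24);


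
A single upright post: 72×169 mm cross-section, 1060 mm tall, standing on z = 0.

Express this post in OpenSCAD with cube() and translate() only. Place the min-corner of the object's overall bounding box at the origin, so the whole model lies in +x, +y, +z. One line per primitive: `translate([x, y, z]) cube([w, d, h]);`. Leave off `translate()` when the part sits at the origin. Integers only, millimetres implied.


cube([72, 169, 1060]);


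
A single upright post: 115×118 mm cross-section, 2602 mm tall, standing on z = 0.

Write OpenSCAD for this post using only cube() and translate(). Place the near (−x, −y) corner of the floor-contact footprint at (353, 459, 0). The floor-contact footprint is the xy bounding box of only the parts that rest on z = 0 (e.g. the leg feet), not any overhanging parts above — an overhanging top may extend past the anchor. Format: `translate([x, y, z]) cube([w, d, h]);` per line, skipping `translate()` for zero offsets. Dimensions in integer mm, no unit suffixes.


translate([353, 459, 0]) cube([115, 118, 2602]);


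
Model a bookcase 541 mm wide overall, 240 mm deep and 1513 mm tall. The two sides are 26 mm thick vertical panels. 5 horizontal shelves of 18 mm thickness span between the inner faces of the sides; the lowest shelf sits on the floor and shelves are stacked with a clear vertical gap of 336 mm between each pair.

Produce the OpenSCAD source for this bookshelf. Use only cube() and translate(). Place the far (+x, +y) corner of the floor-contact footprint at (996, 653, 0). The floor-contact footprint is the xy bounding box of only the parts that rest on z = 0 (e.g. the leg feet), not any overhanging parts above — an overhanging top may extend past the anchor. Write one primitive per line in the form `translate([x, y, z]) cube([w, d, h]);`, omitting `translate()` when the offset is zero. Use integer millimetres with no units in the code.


translate([455, 413, 0]) cube([26, 240, 1513]);
translate([970, 413, 0]) cube([26, 240, 1513]);
translate([481, 413, 0]) cube([489, 240, 18]);
translate([481, 413, 354]) cube([489, 240, 18]);
translate([481, 413, 708]) cube([489, 240, 18]);
translate([481, 413, 1062]) cube([489, 240, 18]);
translate([481, 413, 1416]) cube([489, 240, 18]);


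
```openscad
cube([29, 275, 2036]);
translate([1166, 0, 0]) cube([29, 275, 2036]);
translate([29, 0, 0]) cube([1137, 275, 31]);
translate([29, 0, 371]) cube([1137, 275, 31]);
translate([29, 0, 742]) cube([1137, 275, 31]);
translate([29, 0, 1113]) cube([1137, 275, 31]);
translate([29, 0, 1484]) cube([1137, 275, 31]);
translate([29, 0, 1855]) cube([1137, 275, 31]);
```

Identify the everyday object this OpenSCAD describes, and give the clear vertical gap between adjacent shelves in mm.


A bookshelf. The clear shelf gap is 340 mm.

Two tall side panels with 6 horizontal boards between them — a bookshelf. The first two shelf undersides are at z = 0 and z = 371; with shelf thickness 31, the clear gap is 371 − 0 − 31 = 340 mm.


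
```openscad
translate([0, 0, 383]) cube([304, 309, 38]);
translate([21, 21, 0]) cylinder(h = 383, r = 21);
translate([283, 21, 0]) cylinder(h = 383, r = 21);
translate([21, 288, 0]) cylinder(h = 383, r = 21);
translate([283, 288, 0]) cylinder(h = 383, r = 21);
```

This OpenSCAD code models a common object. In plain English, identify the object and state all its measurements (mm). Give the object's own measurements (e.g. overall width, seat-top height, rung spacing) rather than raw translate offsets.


A four-legged stool. The seat is a 304×309×38 mm slab whose top surface is at z = 421 mm; four round legs, each 42 mm in diameter, run from the floor (z = 0) to the underside of the seat, each leg's axis is inset half a diameter from the nearest pair of seat edges (so the leg's bounding box is flush with the corner).


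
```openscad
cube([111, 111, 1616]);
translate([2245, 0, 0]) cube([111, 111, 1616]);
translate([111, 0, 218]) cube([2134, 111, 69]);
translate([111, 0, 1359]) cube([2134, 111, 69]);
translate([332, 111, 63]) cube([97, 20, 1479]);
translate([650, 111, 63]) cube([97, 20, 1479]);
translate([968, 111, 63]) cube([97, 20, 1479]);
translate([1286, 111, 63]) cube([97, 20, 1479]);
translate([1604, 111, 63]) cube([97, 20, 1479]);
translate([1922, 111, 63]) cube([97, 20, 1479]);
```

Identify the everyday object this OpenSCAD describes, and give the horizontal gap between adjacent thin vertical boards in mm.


A fence section. The picket gap is 221 mm.

Two posts, two rails, 6 pickets — a fence section. Span 2134 mm holds 6 pickets of 97 mm with 7 equal gaps: ⌊(2134 − 6·97) / 7⌋ = 221 mm.


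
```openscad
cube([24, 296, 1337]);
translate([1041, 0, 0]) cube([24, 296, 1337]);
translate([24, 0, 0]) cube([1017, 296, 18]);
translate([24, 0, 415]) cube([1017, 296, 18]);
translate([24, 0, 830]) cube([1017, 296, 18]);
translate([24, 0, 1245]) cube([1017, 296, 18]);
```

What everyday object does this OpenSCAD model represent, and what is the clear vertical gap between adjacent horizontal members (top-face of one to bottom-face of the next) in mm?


A bookshelf. The clear shelf gap is 397 mm.

Two tall side panels with 4 horizontal boards between them — a bookshelf. The first two shelf undersides are at z = 0 and z = 415; with shelf thickness 18, the clear gap is 415 − 0 − 18 = 397 mm.


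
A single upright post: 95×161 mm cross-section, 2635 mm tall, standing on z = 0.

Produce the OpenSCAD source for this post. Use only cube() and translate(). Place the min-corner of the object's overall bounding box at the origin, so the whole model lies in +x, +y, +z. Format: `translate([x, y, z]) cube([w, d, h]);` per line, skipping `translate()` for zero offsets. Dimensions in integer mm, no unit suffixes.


cube([95, 161, 2635]);


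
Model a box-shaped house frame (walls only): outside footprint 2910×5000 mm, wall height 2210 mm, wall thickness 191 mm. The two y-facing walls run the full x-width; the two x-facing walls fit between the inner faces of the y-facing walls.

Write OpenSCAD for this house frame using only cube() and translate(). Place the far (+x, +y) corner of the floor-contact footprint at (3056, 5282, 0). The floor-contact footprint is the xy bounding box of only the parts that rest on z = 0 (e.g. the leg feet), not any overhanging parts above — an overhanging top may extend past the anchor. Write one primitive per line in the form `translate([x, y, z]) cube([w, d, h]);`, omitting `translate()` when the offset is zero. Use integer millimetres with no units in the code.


translate([146, 282, 0]) cube([2910, 191, 2210]);
translate([146, 5091, 0]) cube([2910, 191, 2210]);
translate([146, 473, 0]) cube([191, 4618, 2210]);
translate([2865, 473, 0]) cube([191, 4618, 2210]);


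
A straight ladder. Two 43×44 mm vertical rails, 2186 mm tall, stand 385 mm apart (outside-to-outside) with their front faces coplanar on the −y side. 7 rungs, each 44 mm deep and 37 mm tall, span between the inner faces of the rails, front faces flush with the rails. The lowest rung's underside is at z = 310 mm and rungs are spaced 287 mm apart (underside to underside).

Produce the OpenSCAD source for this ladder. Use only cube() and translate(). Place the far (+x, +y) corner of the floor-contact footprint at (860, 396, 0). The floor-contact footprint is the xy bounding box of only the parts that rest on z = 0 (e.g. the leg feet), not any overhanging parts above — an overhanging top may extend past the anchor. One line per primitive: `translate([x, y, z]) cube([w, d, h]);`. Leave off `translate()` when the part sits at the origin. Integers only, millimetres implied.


// rung span = 385 - 2*43 = 299
// rung[k] z = 310 + k*287
translate([475, 352, 0]) cube([43, 44, 2186]);
translate([817, 352, 0]) cube([43, 44, 2186]);
translate([518, 352, 310]) cube([299, 44, 37]);
translate([518, 352, 597]) cube([299, 44, 37]);
translate([518, 352, 884]) cube([299, 44, 37]);
translate([518, 352, 1171]) cube([299, 44, 37]);
translate([518, 352, 1458]) cube([299, 44, 37]);
translate([518, 352, 1745]) cube([299, 44, 37]);
translate([518, 352, 2032]) cube([299, 44, 37]);


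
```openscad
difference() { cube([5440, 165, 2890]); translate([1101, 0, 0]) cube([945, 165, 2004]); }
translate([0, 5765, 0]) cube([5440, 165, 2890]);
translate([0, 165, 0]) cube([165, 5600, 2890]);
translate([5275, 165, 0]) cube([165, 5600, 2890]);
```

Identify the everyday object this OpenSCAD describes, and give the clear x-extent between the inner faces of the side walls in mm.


A single room. The interior width is 5110 mm.

Four walls enclosing a rectangle with a door in the front wall — a room. Outside width 5440 minus two 165 mm walls gives 5110 mm.


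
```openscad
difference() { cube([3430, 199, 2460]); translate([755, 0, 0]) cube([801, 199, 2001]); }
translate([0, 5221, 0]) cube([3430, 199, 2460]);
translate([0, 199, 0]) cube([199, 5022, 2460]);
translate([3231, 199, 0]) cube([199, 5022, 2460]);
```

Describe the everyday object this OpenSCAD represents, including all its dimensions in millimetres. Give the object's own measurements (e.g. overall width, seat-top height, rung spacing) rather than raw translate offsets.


A single room: four walls, each 2460 mm tall and 199 mm thick, enclosing an outside footprint 3430×5420 mm (x × y), no floor or roof. The front and back walls (−y and +y sides) run the full x-width; the side walls fit between their inner faces. A door opening 801 mm wide and 2001 mm tall is cut through the front wall from the floor up, its −x edge 755 mm from the wall's −x end.


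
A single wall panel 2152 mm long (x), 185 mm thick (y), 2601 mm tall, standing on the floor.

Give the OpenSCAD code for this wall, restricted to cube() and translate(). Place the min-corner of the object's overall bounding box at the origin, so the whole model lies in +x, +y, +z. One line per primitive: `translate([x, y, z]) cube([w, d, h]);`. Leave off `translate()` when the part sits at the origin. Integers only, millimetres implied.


cube([2152, 185, 2601]);


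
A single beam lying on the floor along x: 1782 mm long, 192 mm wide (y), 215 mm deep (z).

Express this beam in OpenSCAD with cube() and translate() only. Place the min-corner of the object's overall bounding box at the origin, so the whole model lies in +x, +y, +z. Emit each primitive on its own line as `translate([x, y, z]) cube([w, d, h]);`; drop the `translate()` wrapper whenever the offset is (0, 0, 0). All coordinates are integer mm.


cube([1782, 192, 215]);


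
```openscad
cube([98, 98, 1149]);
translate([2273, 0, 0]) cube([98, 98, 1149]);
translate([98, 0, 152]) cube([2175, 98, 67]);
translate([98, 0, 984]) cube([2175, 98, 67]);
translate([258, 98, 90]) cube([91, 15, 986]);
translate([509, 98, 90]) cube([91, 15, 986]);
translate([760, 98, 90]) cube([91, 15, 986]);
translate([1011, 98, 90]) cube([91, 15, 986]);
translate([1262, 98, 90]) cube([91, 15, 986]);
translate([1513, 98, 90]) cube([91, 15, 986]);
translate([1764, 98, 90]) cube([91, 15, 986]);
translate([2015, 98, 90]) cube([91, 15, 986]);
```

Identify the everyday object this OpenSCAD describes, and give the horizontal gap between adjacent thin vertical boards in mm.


A fence section. The picket gap is 160 mm.

Two posts, two rails, 8 pickets — a fence section. Span 2175 mm holds 8 pickets of 91 mm with 9 equal gaps: ⌊(2175 − 8·91) / 9⌋ = 160 mm.


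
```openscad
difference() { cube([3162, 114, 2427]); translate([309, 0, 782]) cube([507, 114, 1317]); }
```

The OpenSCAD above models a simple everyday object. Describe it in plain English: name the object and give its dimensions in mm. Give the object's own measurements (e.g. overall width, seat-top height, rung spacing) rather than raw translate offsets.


A wall 3162 mm long (x), 114 mm thick (y), 2427 mm tall, with a rectangular window opening cut through it. The opening is 507 mm wide and 1317 mm tall; its sill is at z = 782 mm and its near (−x) edge is 309 mm from the wall's −x end. The opening passes through the full wall thickness.


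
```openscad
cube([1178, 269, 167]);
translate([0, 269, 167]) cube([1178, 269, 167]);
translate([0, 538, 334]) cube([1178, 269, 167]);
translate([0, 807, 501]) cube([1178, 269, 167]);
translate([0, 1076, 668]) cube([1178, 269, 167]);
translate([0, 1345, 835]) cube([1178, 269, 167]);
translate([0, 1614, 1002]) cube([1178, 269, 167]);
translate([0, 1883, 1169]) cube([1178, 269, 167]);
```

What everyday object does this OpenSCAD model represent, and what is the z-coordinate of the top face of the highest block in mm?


A staircase. The total rise is 1336 mm.

8 identical blocks, each offset up and back from the previous — a staircase. Each step is 167 mm tall and there are 8 of them, so the total rise is 8 × 167 = 1336 mm.


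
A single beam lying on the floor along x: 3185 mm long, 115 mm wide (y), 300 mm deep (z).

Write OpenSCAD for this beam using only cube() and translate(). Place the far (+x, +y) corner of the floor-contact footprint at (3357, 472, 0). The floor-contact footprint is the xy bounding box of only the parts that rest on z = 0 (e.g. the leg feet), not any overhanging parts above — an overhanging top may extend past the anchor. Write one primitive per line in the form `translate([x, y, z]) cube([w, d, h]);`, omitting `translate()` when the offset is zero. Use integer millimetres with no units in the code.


translate([172, 357, 0]) cube([3185, 115, 300]);


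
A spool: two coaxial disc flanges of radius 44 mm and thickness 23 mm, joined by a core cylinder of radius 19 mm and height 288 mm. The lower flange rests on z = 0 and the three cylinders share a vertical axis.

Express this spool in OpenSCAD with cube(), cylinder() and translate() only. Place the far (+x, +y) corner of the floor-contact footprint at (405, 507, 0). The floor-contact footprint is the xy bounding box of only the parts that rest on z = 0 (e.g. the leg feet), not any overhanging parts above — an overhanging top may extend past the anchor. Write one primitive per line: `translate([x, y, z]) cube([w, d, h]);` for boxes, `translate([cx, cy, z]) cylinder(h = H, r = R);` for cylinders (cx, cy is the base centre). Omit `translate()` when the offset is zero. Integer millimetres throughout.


translate([361, 463, 0]) cylinder(h = 23, r = 44);
translate([361, 463, 23]) cylinder(h = 288, r = 19);
translate([361, 463, 311]) cylinder(h = 23, r = 44);


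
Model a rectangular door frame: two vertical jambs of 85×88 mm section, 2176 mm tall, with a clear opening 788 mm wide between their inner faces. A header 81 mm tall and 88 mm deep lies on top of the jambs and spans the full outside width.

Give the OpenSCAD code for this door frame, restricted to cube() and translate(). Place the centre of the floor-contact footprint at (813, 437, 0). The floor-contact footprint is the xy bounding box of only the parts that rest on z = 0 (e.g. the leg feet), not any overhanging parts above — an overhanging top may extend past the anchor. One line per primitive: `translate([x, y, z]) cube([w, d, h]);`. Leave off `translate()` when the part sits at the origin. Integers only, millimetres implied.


translate([334, 393, 0]) cube([85, 88, 2176]);
translate([1207, 393, 0]) cube([85, 88, 2176]);
translate([334, 393, 2176]) cube([958, 88, 81]);


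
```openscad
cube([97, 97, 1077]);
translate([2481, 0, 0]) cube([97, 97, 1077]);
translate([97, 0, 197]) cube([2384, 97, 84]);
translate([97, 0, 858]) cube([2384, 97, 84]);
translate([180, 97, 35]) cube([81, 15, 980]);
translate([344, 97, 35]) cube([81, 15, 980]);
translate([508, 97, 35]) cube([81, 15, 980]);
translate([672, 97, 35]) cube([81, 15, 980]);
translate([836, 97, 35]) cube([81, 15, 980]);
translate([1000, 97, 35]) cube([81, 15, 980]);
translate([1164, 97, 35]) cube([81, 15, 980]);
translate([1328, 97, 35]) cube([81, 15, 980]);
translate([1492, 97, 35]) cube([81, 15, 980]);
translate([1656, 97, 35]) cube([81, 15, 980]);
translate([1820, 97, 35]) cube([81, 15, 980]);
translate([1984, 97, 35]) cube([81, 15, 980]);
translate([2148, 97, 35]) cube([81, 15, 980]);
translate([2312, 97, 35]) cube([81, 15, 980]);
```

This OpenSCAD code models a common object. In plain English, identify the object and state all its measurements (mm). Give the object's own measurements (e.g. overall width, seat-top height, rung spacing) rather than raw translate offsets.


A fence section. Two 97×97 mm posts, 1077 mm tall, stand on the floor with a clear span of 2384 mm between their inner faces. Two horizontal rails of 97×84 mm section span the gap between the posts with their undersides at z = 197 mm and z = 858 mm, flush with the posts' −y face. 14 pickets, each 81 mm wide, 15 mm thick and 980 mm tall, are fixed to the +y face of the rails with their bottoms at z = 35 mm, spaced across the span with a 83 mm gap after the −x post and between neighbouring pickets, with 88 mm left before the +x post.


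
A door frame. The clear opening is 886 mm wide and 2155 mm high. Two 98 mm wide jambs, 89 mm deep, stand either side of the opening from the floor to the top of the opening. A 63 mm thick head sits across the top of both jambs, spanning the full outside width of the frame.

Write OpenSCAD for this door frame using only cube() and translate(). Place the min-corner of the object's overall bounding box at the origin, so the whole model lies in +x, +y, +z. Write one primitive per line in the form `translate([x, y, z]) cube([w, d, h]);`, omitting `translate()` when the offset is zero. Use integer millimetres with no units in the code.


cube([98, 89, 2155]);
translate([984, 0, 0]) cube([98, 89, 2155]);
translate([0, 0, 2155]) cube([1082, 89, 63]);


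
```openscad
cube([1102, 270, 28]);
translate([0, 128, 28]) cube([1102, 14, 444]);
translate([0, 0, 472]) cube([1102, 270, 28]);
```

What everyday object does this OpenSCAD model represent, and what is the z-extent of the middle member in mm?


An I-beam. The web height is 444 mm.

Two wide flanges with a thin centred web — an I-beam. Overall 500 mm minus two 28 mm flanges gives a web of 500 − 2·28 = 444 mm.


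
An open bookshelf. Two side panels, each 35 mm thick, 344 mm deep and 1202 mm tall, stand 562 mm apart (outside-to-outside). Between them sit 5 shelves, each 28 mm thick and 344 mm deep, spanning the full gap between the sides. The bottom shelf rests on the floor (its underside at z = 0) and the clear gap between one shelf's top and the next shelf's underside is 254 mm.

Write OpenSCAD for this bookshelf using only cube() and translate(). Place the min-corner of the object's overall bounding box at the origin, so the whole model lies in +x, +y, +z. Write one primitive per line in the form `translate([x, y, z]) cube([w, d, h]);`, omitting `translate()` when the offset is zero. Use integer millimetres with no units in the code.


cube([35, 344, 1202]);
translate([527, 0, 0]) cube([35, 344, 1202]);
translate([35, 0, 0]) cube([492, 344, 28]);
translate([35, 0, 282]) cube([492, 344, 28]);
translate([35, 0, 564]) cube([492, 344, 28]);
translate([35, 0, 846]) cube([492, 344, 28]);
translate([35, 0, 1128]) cube([492, 344, 28]);


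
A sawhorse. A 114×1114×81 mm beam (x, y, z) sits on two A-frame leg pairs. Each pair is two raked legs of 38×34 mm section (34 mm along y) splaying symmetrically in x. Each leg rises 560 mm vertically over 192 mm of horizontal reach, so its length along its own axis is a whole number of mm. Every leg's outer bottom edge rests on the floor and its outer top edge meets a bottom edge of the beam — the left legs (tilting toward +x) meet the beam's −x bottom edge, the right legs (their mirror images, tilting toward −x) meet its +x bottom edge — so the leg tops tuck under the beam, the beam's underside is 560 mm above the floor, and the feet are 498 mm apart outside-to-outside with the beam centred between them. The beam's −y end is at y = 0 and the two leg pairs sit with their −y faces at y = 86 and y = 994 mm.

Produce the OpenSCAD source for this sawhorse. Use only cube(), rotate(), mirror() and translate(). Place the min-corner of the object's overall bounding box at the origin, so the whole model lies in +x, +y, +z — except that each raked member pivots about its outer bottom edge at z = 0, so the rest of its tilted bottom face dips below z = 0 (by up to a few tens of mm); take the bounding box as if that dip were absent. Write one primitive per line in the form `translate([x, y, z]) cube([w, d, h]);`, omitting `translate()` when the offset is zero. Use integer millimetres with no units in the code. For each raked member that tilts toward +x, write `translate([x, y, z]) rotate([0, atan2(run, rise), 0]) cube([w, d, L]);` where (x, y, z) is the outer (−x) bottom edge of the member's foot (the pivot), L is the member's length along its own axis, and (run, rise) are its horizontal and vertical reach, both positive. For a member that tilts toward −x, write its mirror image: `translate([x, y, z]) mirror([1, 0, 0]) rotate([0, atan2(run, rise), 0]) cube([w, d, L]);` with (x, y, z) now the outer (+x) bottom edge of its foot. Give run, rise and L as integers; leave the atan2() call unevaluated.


translate([192, 0, 560]) cube([114, 1114, 81]);
translate([0, 86, 0]) rotate([0, atan2(192, 560), 0]) cube([38, 34, 592]);
translate([498, 86, 0]) mirror([1, 0, 0]) rotate([0, atan2(192, 560), 0]) cube([38, 34, 592]);
translate([0, 994, 0]) rotate([0, atan2(192, 560), 0]) cube([38, 34, 592]);
translate([498, 994, 0]) mirror([1, 0, 0]) rotate([0, atan2(192, 560), 0]) cube([38, 34, 592]);


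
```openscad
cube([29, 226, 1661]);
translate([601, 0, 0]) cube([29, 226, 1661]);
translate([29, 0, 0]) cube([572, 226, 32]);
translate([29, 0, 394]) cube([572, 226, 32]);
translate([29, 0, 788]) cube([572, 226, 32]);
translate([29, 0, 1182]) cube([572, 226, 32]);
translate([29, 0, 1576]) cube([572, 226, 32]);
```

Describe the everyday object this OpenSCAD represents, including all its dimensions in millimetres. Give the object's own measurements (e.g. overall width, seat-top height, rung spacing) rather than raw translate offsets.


An open bookshelf. Two side panels, each 29 mm thick, 226 mm deep and 1661 mm tall, stand 630 mm apart (outside-to-outside). Between them sit 5 shelves, each 32 mm thick and 226 mm deep, spanning the full gap between the sides. The bottom shelf rests on the floor (its underside at z = 0) and the clear gap between one shelf's top and the next shelf's underside is 362 mm.


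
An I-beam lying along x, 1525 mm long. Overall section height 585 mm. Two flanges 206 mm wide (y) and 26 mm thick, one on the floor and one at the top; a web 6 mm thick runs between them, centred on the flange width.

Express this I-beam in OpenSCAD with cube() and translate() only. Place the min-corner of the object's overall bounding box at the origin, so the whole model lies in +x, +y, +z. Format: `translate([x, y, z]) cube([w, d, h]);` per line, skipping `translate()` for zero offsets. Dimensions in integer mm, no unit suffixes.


cube([1525, 206, 26]);
translate([0, 100, 26]) cube([1525, 6, 533]);
translate([0, 0, 559]) cube([1525, 206, 26]);


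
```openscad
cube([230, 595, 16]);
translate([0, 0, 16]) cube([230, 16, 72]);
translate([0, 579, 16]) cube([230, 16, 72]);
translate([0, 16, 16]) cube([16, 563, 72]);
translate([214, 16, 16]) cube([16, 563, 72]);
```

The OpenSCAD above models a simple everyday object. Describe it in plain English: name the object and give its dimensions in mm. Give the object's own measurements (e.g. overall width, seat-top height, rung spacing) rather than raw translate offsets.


An open-topped rectangular box: outside dimensions 230×595×88 mm, with a uniform wall and base thickness of 16 mm. The base is a full 230×595 slab on the floor; four walls sit on top of the base. The front and back walls (the −y and +y sides) span the full width; the two side walls fit between them.


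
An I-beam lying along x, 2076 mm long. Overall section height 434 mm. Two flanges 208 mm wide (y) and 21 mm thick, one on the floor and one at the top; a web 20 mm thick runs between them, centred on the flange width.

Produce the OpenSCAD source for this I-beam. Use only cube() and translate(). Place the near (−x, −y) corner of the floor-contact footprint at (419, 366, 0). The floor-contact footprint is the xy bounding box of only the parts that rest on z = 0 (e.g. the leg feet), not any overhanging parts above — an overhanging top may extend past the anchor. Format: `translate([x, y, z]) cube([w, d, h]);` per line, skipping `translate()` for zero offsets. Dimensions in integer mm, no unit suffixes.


translate([419, 366, 0]) cube([2076, 208, 21]);
translate([419, 460, 21]) cube([2076, 20, 392]);
translate([419, 366, 413]) cube([2076, 208, 21]);


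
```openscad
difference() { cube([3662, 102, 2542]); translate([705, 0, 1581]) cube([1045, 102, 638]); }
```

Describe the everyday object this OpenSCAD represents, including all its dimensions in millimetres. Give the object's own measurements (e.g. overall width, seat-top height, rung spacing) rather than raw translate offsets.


A wall 3662 mm long (x), 102 mm thick (y), 2542 mm tall, with a rectangular window opening cut through it. The opening is 1045 mm wide and 638 mm tall; its sill is at z = 1581 mm and its near (−x) edge is 705 mm from the wall's −x end. The opening passes through the full wall thickness.


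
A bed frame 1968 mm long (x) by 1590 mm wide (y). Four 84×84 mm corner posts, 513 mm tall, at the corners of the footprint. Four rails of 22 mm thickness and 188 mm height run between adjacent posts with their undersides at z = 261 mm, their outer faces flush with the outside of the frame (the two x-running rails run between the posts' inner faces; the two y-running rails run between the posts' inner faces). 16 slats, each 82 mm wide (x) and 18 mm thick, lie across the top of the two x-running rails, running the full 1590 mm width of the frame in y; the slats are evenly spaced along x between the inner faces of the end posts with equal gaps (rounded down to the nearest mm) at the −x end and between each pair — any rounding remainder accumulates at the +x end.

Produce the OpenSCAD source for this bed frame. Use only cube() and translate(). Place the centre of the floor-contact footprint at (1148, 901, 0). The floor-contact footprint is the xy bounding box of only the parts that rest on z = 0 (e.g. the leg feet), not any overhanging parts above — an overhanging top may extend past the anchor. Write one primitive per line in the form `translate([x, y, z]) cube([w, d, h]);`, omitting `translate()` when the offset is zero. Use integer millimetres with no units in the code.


translate([164, 106, 0]) cube([84, 84, 513]);
translate([164, 1612, 0]) cube([84, 84, 513]);
translate([2048, 106, 0]) cube([84, 84, 513]);
translate([2048, 1612, 0]) cube([84, 84, 513]);
translate([248, 106, 261]) cube([1800, 22, 188]);
translate([248, 1674, 261]) cube([1800, 22, 188]);
translate([164, 190, 261]) cube([22, 1422, 188]);
translate([2110, 190, 261]) cube([22, 1422, 188]);
translate([276, 106, 449]) cube([82, 1590, 18]);
translate([386, 106, 449]) cube([82, 1590, 18]);
translate([496, 106, 449]) cube([82, 1590, 18]);
translate([606, 106, 449]) cube([82, 1590, 18]);
translate([716, 106, 449]) cube([82, 1590, 18]);
translate([826, 106, 449]) cube([82, 1590, 18]);
translate([936, 106, 449]) cube([82, 1590, 18]);
translate([1046, 106, 449]) cube([82, 1590, 18]);
translate([1156, 106, 449]) cube([82, 1590, 18]);
translate([1266, 106, 449]) cube([82, 1590, 18]);
translate([1376, 106, 449]) cube([82, 1590, 18]);
translate([1486, 106, 449]) cube([82, 1590, 18]);
translate([1596, 106, 449]) cube([82, 1590, 18]);
translate([1706, 106, 449]) cube([82, 1590, 18]);
translate([1816, 106, 449]) cube([82, 1590, 18]);
translate([1926, 106, 449]) cube([82, 1590, 18]);


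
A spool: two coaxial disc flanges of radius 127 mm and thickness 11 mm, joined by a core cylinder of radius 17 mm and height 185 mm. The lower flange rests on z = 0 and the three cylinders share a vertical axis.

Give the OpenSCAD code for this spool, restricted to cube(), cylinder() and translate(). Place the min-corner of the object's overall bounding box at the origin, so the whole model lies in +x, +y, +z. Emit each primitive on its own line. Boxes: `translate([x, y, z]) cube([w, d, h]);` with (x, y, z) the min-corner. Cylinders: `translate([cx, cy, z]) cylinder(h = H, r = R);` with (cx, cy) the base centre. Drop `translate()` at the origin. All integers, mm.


translate([127, 127, 0]) cylinder(h = 11, r = 127);
translate([127, 127, 11]) cylinder(h = 185, r = 17);
translate([127, 127, 196]) cylinder(h = 11, r = 127);


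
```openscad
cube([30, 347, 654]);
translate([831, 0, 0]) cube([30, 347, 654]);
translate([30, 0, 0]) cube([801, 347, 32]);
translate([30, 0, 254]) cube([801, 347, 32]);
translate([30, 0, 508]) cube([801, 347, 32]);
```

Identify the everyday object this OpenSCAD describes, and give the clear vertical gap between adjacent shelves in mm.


A bookshelf. The clear shelf gap is 222 mm.

Two tall side panels with 3 horizontal boards between them — a bookshelf. The first two shelf undersides are at z = 0 and z = 254; with shelf thickness 32, the clear gap is 254 − 0 − 32 = 222 mm.


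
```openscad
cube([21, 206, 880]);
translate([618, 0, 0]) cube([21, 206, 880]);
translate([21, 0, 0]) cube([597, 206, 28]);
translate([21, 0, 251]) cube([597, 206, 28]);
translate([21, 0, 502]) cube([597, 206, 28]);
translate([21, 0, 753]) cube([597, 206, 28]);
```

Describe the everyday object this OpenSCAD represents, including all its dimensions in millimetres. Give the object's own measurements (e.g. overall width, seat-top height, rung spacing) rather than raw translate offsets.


An open bookshelf. Two side panels, each 21 mm thick, 206 mm deep and 880 mm tall, stand 639 mm apart (outside-to-outside). Between them sit 4 shelves, each 28 mm thick and 206 mm deep, spanning the full gap between the sides. The bottom shelf rests on the floor (its underside at z = 0) and the clear gap between one shelf's top and the next shelf's underside is 223 mm.


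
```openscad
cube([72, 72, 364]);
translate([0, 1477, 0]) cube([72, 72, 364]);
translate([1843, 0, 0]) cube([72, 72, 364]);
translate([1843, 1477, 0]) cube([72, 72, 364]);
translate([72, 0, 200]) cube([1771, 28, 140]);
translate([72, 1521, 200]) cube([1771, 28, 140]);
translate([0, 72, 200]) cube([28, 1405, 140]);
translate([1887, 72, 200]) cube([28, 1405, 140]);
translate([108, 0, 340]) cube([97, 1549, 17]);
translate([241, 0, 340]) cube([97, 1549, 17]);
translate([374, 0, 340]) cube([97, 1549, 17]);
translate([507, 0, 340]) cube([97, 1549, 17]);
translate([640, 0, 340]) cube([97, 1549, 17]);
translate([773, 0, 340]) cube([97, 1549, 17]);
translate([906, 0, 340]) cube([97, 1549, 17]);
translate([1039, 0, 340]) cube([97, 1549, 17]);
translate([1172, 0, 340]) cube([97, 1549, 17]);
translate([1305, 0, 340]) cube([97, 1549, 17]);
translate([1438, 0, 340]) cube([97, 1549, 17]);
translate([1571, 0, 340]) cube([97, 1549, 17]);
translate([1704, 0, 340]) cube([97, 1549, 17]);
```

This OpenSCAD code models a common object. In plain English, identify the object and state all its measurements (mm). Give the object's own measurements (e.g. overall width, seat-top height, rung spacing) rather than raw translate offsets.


A bed frame 1915 mm long (x) by 1549 mm wide (y). Four 72×72 mm corner posts, 364 mm tall, at the corners of the footprint. Four rails of 28 mm thickness and 140 mm height run between adjacent posts with their undersides at z = 200 mm, their outer faces flush with the outside of the frame (the two x-running rails run between the posts' inner faces; the two y-running rails run between the posts' inner faces). 13 slats, each 97 mm wide (x) and 17 mm thick, lie across the top of the two x-running rails, running the full 1549 mm width of the frame in y; along x they sit between the end posts with a 36 mm gap after the −x posts and between neighbouring slats, leaving 42 mm before the +x posts.


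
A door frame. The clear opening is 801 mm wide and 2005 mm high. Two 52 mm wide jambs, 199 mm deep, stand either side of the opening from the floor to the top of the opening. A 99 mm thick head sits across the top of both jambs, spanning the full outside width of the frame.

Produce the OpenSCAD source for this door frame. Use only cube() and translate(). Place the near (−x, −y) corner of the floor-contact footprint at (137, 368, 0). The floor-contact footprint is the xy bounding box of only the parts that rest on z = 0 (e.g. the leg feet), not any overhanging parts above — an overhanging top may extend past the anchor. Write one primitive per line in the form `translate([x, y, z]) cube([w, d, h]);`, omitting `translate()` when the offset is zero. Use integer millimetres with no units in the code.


translate([137, 368, 0]) cube([52, 199, 2005]);
translate([990, 368, 0]) cube([52, 199, 2005]);
translate([137, 368, 2005]) cube([905, 199, 99]);
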